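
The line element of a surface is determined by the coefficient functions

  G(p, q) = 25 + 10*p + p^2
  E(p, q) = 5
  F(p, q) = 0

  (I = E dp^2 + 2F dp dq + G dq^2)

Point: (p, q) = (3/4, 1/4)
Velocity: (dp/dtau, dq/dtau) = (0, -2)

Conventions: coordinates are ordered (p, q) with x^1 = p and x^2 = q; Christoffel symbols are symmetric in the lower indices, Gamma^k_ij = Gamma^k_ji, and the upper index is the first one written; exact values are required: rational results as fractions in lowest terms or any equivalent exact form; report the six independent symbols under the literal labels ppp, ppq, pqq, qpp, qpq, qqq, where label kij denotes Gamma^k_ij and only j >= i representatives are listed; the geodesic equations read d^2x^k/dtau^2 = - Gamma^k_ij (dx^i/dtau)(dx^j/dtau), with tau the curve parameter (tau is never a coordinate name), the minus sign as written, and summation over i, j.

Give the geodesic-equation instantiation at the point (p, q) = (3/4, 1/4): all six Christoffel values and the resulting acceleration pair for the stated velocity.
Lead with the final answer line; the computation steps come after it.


Answer: Gamma_ppp = 0, Gamma_ppq = 0, Gamma_pqq = -23/20, Gamma_qpp = 0, Gamma_qpq = 4/23, Gamma_qqq = 0; accelerations (d^2p/dtau^2, d^2q/dtau^2) = (23/5, 0)

E = 5, F = 0, G = 529/16 at the point
E_p = 0, E_q = 0, F_p = 0, F_q = 0, G_p = 23/2, G_q = 0
EG - F^2 = 2645/16;  g^inv = (16/2645) * [[529/16, 0], [0, 5]]
first-kind symbols [ij,l] = (1/2)(d_i g_jl + d_j g_il - d_l g_ij): [pp,p] = E_p/2 = 0, [pp,q] = F_p - E_q/2 = 0, [pq,p] = E_q/2 = 0, [pq,q] = G_p/2 = 23/4, [qq,p] = F_q - G_p/2 = -23/4, [qq,q] = G_q/2 = 0
Gamma^p_ij = (G*[ij,p] - F*[ij,q])/(EG - F^2), Gamma^q_ij = (E*[ij,q] - F*[ij,p])/(EG - F^2)
Gamma_ppp = 0, Gamma_ppq = 0, Gamma_pqq = -23/20, Gamma_qpp = 0, Gamma_qpq = 4/23, Gamma_qqq = 0
d^2p/dtau^2 = -(Gamma_ppp*(0)^2 + 2*Gamma_ppq*(0)*(-2) + Gamma_pqq*(-2)^2) = 23/5
d^2q/dtau^2 = -(Gamma_qpp*(0)^2 + 2*Gamma_qpq*(0)*(-2) + Gamma_qqq*(-2)^2) = 0


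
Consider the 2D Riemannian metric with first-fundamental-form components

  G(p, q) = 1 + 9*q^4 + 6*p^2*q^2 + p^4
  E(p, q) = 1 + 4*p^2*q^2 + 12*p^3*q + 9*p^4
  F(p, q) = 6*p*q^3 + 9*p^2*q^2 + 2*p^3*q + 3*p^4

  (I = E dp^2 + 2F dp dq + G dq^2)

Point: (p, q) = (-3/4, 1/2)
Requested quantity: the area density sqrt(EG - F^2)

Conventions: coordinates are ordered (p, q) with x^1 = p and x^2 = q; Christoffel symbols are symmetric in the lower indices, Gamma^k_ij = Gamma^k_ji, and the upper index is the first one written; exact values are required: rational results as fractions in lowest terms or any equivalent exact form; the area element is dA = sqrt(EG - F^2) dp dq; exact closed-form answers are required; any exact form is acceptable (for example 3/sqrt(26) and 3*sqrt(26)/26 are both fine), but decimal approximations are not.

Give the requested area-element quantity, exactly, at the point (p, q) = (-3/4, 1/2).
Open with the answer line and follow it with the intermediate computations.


Answer: sqrt(EG - F^2) = sqrt(922)/16

E = 481/256, F = 315/256, G = 697/256; EG - F^2 = 461/128


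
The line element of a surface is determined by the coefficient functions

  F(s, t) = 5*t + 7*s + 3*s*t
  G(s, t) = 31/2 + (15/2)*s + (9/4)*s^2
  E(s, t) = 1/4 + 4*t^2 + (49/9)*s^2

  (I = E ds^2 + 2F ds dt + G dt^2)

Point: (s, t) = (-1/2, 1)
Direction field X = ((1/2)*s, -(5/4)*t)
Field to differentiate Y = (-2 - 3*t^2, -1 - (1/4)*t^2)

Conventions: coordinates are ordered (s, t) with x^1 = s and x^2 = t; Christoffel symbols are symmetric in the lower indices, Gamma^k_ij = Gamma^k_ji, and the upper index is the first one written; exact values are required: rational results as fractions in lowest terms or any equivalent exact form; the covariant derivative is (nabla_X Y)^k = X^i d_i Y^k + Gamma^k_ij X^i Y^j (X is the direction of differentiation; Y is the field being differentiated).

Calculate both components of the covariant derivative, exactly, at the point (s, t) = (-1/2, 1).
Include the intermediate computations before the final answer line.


E = 101/18, F = 0, G = 197/16 at the point
E_s = -49/9, E_t = 8, F_s = 10, F_t = 7/2, G_s = 21/4, G_t = 0
EG - F^2 = 19897/288;  g^inv = (288/19897) * [[197/16, 0], [0, 101/18]]
first-kind symbols [ij,l] = (1/2)(d_i g_jl + d_j g_il - d_l g_ij): [ss,s] = E_s/2 = -49/18, [ss,t] = F_s - E_t/2 = 6, [st,s] = E_t/2 = 4, [st,t] = G_s/2 = 21/8, [tt,s] = F_t - G_s/2 = 7/8, [tt,t] = G_t/2 = 0
Gamma^s_ij = (G*[ij,s] - F*[ij,t])/(EG - F^2), Gamma^t_ij = (E*[ij,t] - F*[ij,s])/(EG - F^2)
Gamma_sss = -49/101, Gamma_sst = 72/101, Gamma_stt = 63/404, Gamma_tss = 96/197, Gamma_tst = 42/197, Gamma_ttt = 0
X = (-1/4, -5/4), Y = (-5, -5/4) at the point

Answer: (nabla_X Y)^s = 76375/6464, (nabla_X Y)^t = 2075/788


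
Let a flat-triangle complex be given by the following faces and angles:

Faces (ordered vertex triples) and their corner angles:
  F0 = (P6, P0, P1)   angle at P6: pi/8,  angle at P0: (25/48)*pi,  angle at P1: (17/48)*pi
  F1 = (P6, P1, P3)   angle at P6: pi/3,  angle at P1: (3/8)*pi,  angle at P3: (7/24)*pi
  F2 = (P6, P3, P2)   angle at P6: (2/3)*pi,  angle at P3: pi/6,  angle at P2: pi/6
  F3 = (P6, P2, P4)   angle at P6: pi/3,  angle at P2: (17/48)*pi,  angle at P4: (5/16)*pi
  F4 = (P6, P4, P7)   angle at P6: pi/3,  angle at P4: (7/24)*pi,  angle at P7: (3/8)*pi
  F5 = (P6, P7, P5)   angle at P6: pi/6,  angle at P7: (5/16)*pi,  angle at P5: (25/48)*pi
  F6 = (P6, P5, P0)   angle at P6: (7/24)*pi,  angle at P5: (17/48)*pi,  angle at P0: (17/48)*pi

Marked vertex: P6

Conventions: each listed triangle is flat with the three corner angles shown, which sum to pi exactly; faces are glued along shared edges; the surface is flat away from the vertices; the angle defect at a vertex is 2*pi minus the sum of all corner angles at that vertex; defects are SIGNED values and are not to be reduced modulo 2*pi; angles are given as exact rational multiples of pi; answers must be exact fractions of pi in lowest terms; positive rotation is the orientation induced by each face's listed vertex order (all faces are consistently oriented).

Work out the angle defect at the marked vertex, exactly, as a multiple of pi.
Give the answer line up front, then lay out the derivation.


Answer: defect(P6) = -pi/4

Sum of corner angles at P6: (9/4)*pi
defect = 2*pi - (9/4)*pi


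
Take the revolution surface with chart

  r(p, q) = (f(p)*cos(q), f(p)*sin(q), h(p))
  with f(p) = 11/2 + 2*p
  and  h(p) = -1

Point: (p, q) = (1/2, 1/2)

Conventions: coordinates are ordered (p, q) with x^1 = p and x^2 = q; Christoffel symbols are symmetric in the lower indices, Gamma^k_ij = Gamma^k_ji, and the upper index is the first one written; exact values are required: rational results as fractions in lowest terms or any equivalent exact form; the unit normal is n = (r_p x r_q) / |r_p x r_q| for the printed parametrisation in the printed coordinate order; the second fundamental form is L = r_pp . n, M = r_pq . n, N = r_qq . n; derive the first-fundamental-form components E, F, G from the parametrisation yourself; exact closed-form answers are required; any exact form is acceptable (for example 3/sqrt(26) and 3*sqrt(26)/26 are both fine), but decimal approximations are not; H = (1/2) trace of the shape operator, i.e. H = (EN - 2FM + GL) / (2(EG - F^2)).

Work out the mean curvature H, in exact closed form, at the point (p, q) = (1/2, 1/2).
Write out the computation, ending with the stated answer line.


f = 13/2, f' = 2, f'' = 0, h' = 0, h'' = 0
E = 4, F = 0, G = 169/4; answer radicand W^2 = 4
unnormalised second-form numerators: l = 0, m = 0, n = 0; L = l/sqrt(4), and similarly M = m/sqrt(W^2), N = n/sqrt(W^2)
H = (E*n - 2*F*m + G*l) / (2*(EG - F^2)*sqrt(W^2)); E*n - 2*F*m + G*l = 0, EG - F^2 = 169, so H = (0)/sqrt(4)

Answer: H = 0


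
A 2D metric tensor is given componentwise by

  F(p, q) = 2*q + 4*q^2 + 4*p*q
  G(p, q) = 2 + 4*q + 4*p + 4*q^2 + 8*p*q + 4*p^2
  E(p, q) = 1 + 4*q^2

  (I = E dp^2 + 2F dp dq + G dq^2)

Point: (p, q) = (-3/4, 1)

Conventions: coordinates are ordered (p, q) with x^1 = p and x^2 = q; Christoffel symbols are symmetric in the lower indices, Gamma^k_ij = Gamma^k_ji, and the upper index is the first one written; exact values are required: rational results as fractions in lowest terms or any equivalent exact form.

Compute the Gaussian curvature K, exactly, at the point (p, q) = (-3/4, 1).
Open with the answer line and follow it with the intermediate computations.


Answer: K = -64/841

E = 5, F = 3, G = 13/4, EG - F^2 = 29/4 at the point
E_p = 0, E_q = 8, F_p = 4, F_q = 7, G_p = 6, G_q = 6
E_qq = 8, F_pq = 4, G_pp = 8
Using the Brioschi determinant formula for K from the metric derivatives:
M1 = [[-E_qq/2 + F_pq - G_pp/2, E_p/2, F_p - E_q/2], [F_q - G_p/2, E, F], [G_q/2, F, G]] = [[-4, 0, 0], [4, 5, 3], [3, 3, 13/4]]; det M1 = -29
M2 = [[0, E_q/2, G_p/2], [E_q/2, E, F], [G_p/2, F, G]] = [[0, 4, 3], [4, 5, 3], [3, 3, 13/4]]; det M2 = -25
det M1 - det M2 = -4; K = -4 / (29/4)^2 = -64/841


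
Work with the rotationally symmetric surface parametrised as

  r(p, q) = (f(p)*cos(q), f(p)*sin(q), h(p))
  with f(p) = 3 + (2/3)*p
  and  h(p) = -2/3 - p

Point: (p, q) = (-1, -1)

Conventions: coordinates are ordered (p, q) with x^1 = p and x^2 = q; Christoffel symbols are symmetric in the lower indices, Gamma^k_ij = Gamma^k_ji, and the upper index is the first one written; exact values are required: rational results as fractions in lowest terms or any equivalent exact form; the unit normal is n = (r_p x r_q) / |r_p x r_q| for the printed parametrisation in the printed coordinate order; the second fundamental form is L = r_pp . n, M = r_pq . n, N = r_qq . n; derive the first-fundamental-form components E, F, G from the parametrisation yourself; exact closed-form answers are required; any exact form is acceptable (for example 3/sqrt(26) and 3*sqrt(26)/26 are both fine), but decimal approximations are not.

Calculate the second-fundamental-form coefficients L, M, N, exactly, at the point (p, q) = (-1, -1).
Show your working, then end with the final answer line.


f = 7/3, f' = 2/3, f'' = 0, h' = -1, h'' = 0
E = 13/9, F = 0, G = 49/9; answer radicand W^2 = 13/9
unnormalised second-form numerators: l = 0, m = 0, n = -7/3; L = l/sqrt(13/9), and similarly M = m/sqrt(W^2), N = n/sqrt(W^2)

Answer: L = 0, M = 0, N = -7*sqrt(13)/13


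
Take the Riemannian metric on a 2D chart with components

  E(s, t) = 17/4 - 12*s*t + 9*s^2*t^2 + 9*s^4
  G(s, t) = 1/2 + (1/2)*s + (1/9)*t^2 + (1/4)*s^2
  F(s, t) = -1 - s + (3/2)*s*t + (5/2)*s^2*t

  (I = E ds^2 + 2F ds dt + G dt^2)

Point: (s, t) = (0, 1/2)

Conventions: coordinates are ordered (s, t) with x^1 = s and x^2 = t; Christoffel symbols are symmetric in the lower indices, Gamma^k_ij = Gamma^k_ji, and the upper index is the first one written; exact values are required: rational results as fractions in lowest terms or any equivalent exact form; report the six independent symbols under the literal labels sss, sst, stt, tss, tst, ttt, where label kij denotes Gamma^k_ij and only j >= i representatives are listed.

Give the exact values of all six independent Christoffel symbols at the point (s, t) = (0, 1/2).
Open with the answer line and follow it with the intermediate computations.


Answer: Gamma_sss = -264/179, Gamma_sst = 36/179, Gamma_stt = -11/179, Gamma_tss = -585/179, Gamma_tst = 153/179, Gamma_ttt = -2/179

E = 17/4, F = -1, G = 19/36 at the point
E_s = -6, E_t = 0, F_s = -1/4, F_t = 0, G_s = 1/2, G_t = 1/9
EG - F^2 = 179/144;  g^inv = (144/179) * [[19/36, 1], [1, 17/4]]
first-kind symbols [ij,l] = (1/2)(d_i g_jl + d_j g_il - d_l g_ij): [ss,s] = E_s/2 = -3, [ss,t] = F_s - E_t/2 = -1/4, [st,s] = E_t/2 = 0, [st,t] = G_s/2 = 1/4, [tt,s] = F_t - G_s/2 = -1/4, [tt,t] = G_t/2 = 1/18
Gamma^s_ij = (G*[ij,s] - F*[ij,t])/(EG - F^2), Gamma^t_ij = (E*[ij,t] - F*[ij,s])/(EG - F^2)


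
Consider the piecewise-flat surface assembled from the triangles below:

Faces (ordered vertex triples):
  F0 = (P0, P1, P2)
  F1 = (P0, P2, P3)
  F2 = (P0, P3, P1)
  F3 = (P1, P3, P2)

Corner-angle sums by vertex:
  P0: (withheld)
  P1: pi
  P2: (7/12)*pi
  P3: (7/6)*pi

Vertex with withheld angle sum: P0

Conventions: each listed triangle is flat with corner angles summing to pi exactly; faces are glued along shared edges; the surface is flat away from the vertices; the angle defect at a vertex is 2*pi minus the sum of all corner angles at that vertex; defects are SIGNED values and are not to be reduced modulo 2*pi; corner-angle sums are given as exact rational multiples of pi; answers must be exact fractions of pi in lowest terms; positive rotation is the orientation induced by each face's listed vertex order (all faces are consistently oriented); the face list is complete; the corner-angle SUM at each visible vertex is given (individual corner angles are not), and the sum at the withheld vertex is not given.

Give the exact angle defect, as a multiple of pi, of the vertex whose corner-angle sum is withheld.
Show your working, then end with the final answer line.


V = 4, E = 6, F = 4; chi = V - E + F = 2
Gauss-Bonnet: total defect = 2*pi*chi = 4*pi; visible defects sum to (13/4)*pi

Answer: defect(P0) = (3/4)*pi


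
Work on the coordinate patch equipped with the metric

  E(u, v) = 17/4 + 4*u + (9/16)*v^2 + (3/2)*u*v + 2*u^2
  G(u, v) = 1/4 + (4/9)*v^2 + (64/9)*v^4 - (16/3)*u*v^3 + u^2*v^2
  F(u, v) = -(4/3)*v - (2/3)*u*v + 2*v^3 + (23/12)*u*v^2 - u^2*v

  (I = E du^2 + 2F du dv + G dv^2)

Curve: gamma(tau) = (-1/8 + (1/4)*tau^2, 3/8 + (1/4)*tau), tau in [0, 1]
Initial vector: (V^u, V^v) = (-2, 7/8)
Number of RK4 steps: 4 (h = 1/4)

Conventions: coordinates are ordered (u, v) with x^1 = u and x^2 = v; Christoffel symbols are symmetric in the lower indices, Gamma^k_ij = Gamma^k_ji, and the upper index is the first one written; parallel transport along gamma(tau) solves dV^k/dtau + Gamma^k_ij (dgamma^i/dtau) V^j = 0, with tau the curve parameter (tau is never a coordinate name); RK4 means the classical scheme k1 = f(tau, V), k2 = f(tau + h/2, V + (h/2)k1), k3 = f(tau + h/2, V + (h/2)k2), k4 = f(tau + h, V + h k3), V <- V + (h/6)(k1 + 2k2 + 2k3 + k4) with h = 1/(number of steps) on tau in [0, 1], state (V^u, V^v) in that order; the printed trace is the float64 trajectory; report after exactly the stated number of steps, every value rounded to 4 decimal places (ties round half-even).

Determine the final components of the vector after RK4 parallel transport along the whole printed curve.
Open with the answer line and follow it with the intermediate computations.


Answer: V^u = -1.7828, V^v = 0.4072

gamma'(tau) = ((1/2)*tau, 1/4); f(tau, V)^k = -Gamma^k_ij(gamma(tau)) gamma'^i(tau) V^j; h = 1/4; intermediate values shown to 6 dp
curve data and Christoffel symbols at the stage parameters:
  tau = 0.000000: gamma = (-0.125000, 0.375000), gamma' = (0.000000, 0.250000); Gamma_uuu = 0.586276, Gamma_uuv = -0.003684, Gamma_uvv = 0.124252, Gamma_vuu = 0.473547, Gamma_vuv = -0.325575, Gamma_vvv = 2.269628
  tau = 0.125000: gamma = (-0.121094, 0.406250), gamma' = (0.062500, 0.250000); Gamma_uuu = 0.590268, Gamma_uuv = -0.002946, Gamma_uvv = 0.200207, Gamma_vuu = 0.450509, Gamma_vuv = -0.355410, Gamma_vvv = 2.459021
  tau = 0.250000: gamma = (-0.109375, 0.437500), gamma' = (0.125000, 0.250000); Gamma_uuu = 0.589272, Gamma_uuv = 0.000538, Gamma_uvv = 0.270725, Gamma_vuu = 0.401737, Gamma_vuv = -0.377298, Gamma_vvv = 2.588946
  tau = 0.375000: gamma = (-0.089844, 0.468750), gamma' = (0.187500, 0.250000); Gamma_uuu = 0.584075, Gamma_uuv = 0.006647, Gamma_uvv = 0.333591, Gamma_vuu = 0.335834, Gamma_vuv = -0.392834, Gamma_vvv = 2.666986
  tau = 0.500000: gamma = (-0.062500, 0.500000), gamma' = (0.250000, 0.250000); Gamma_uuu = 0.575643, Gamma_uuv = 0.015029, Gamma_uvv = 0.387606, Gamma_vuu = 0.259586, Gamma_vuv = -0.403832, Gamma_vvv = 2.703076
  tau = 0.625000: gamma = (-0.027344, 0.531250), gamma' = (0.312500, 0.250000); Gamma_uuu = 0.564921, Gamma_uuv = 0.025186, Gamma_uvv = 0.432358, Gamma_vuu = 0.177775, Gamma_vuv = -0.411974, Gamma_vvv = 2.707278
  tau = 0.750000: gamma = (0.015625, 0.562500), gamma' = (0.375000, 0.250000); Gamma_uuu = 0.552737, Gamma_uuv = 0.036548, Gamma_uvv = 0.467984, Gamma_vuu = 0.093421, Gamma_vuv = -0.418641, Gamma_vvv = 2.688596
  tau = 0.875000: gamma = (0.066406, 0.593750), gamma' = (0.437500, 0.250000); Gamma_uuu = 0.539753, Gamma_uuv = 0.048534, Gamma_uvv = 0.494986, Gamma_vuu = 0.008165, Gamma_vuv = -0.424868, Gamma_vvv = 2.654533
  tau = 1.000000: gamma = (0.125000, 0.625000), gamma' = (0.500000, 0.250000); Gamma_uuu = 0.526461, Gamma_uuv = 0.060599, Gamma_uvv = 0.514097, Gamma_vuu = -0.077353, Gamma_vuv = -0.431373, Gamma_vvv = 2.611060
step 0: V^u = -2.0000, V^v = 0.8750
step 1: k1 = (-0.029022, -0.659268), k2 = (0.032917, -0.591255), k3 = (0.032213, -0.595823), k4 = (0.097804, -0.523540); V <- V + (h/6)(k1 + 2k2 + 2k3 + k4): V^u = -1.9917, V^v = 0.7268
step 2: k1 = (0.097736, -0.523979), k2 = (0.164097, -0.461964), k3 = (0.162518, -0.466270), k4 = (0.226687, -0.421123); V <- V + (h/6)(k1 + 2k2 + 2k3 + k4): V^u = -1.9510, V^v = 0.6101
step 3: k1 = (0.226688, -0.421025), k2 = (0.286884, -0.396724), k3 = (0.285156, -0.398032), k4 = (0.340059, -0.393893); V <- V + (h/6)(k1 + 2k2 + 2k3 + k4): V^u = -1.8797, V^v = 0.5099
step 4: k1 = (0.340148, -0.393545), k2 = (0.389334, -0.408669), k3 = (0.388082, -0.407134), k4 = (0.431444, -0.439565); V <- V + (h/6)(k1 + 2k2 + 2k3 + k4): V^u = -1.7828, V^v = 0.4072


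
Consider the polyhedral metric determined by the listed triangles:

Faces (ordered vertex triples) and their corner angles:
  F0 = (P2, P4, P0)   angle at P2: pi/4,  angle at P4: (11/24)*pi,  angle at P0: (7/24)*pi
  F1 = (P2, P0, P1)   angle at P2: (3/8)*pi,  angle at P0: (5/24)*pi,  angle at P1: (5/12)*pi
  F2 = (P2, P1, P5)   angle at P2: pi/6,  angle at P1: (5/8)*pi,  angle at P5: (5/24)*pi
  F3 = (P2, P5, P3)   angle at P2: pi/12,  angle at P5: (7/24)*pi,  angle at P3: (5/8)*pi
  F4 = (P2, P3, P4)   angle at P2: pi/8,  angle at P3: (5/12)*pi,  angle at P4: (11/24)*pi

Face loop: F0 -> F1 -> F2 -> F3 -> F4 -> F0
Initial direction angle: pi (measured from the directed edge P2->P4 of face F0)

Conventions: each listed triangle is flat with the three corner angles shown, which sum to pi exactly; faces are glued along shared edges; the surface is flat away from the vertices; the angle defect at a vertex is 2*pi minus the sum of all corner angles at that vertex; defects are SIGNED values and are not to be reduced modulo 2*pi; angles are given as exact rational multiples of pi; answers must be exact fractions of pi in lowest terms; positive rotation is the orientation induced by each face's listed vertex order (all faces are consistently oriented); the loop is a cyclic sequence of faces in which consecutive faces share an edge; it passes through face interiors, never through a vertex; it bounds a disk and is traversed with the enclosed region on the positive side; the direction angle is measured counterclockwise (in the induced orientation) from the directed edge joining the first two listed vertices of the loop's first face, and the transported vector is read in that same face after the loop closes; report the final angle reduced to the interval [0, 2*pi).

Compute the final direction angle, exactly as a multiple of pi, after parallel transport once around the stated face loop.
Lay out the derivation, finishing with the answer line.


enclosed vertex P2: corner angles sum to pi, defect = 2*pi - pi = pi
the rotation equals the total enclosed defect, so the final angle is initial + defects (mod 2*pi)
final angle = pi + pi = 0 (mod 2*pi)

Answer: final direction angle = 0


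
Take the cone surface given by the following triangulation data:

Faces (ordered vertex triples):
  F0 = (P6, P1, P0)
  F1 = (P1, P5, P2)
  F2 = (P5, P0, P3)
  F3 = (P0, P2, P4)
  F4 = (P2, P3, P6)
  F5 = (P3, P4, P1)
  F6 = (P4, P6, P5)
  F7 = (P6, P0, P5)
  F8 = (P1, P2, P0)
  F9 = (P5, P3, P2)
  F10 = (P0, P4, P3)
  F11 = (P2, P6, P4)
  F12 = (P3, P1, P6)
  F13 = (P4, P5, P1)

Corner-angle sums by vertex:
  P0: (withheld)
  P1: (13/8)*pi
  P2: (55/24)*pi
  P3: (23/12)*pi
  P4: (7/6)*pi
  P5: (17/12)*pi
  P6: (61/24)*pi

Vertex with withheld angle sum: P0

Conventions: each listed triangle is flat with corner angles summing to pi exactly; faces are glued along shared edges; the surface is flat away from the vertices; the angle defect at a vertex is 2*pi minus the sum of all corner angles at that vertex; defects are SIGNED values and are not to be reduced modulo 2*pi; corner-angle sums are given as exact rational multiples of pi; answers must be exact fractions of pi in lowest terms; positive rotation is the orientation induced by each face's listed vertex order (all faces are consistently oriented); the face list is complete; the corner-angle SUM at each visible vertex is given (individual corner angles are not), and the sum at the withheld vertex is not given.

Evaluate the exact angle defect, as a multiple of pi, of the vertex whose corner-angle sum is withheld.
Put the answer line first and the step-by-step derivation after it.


Answer: defect(P0) = (-25/24)*pi

V = 7, E = 21, F = 14; chi = V - E + F = 0
Gauss-Bonnet: total defect = 2*pi*chi = 0; visible defects sum to (25/24)*pi


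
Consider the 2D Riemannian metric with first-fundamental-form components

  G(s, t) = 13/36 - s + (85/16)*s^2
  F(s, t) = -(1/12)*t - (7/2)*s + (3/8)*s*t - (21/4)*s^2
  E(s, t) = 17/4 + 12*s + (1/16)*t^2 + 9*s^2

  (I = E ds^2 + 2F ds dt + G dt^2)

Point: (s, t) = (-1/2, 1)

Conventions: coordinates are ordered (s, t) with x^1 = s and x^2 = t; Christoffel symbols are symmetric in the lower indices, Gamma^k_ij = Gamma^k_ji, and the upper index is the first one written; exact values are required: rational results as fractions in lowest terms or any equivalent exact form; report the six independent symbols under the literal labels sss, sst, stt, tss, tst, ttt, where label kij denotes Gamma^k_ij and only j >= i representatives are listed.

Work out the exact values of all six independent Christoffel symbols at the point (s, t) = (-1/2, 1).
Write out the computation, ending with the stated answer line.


E = 9/16, F = 1/6, G = 1261/576 at the point
E_s = 3, E_t = 1/8, F_s = 17/8, F_t = -13/48, G_s = -101/16, G_t = 0
EG - F^2 = 11093/9216;  g^inv = (9216/11093) * [[1261/576, -1/6], [-1/6, 9/16]]
first-kind symbols [ij,l] = (1/2)(d_i g_jl + d_j g_il - d_l g_ij): [ss,s] = E_s/2 = 3/2, [ss,t] = F_s - E_t/2 = 33/16, [st,s] = E_t/2 = 1/16, [st,t] = G_s/2 = -101/32, [tt,s] = F_t - G_s/2 = 277/96, [tt,t] = G_t/2 = 0
Gamma^s_ij = (G*[ij,s] - F*[ij,t])/(EG - F^2), Gamma^t_ij = (E*[ij,t] - F*[ij,s])/(EG - F^2)

Answer: Gamma_sss = 27096/11093, Gamma_sst = 6109/11093, Gamma_stt = 349297/66558, Gamma_tss = 8388/11093, Gamma_tst = -16458/11093, Gamma_ttt = -4432/11093


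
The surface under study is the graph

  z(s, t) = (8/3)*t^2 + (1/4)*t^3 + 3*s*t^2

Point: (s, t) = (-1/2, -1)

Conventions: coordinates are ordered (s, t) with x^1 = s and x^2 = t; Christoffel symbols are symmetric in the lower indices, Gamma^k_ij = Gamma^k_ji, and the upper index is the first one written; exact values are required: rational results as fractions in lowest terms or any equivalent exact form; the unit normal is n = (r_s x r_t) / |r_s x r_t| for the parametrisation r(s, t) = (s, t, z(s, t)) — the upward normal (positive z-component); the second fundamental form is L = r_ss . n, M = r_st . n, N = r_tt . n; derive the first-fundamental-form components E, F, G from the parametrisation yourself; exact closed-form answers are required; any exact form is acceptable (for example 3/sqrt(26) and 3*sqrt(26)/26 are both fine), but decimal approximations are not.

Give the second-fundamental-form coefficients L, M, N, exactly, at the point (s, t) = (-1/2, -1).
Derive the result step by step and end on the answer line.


z_s = 3, z_t = -19/12, z_ss = 0, z_st = -6, z_tt = 5/6
E = 10, F = -19/4, G = 505/144; answer radicand W^2 = 1801/144
unnormalised second-form numerators: l = 0, m = -6, n = 5/6; L = l/sqrt(1801/144), and similarly M = m/sqrt(W^2), N = n/sqrt(W^2)

Answer: L = 0, M = -72*sqrt(1801)/1801, N = 10*sqrt(1801)/1801


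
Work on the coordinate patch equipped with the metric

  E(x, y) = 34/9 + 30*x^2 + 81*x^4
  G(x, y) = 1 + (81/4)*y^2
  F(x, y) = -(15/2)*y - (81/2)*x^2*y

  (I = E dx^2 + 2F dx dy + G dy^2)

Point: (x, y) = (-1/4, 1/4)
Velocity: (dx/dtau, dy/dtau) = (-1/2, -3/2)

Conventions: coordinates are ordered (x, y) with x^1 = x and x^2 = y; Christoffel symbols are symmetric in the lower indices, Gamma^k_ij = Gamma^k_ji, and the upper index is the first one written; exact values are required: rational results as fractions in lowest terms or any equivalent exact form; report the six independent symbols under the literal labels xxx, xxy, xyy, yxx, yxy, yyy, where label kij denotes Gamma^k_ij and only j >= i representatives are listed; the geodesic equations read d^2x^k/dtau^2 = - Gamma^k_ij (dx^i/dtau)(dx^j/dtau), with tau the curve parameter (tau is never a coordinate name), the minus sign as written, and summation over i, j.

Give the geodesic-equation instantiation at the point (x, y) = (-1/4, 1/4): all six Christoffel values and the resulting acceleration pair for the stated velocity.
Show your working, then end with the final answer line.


E = 13753/2304, F = -321/128, G = 145/64 at the point
E_x = -321/16, E_y = 0, F_x = 81/16, F_y = -321/32, G_x = 0, G_y = 81/8
EG - F^2 = 16669/2304;  g^inv = (2304/16669) * [[145/64, 321/128], [321/128, 13753/2304]]
first-kind symbols [ij,l] = (1/2)(d_i g_jl + d_j g_il - d_l g_ij): [xx,x] = E_x/2 = -321/32, [xx,y] = F_x - E_y/2 = 81/16, [xy,x] = E_y/2 = 0, [xy,y] = G_x/2 = 0, [yy,x] = F_y - G_x/2 = -321/32, [yy,y] = G_y/2 = 81/16
Gamma^x_ij = (G*[ij,x] - F*[ij,y])/(EG - F^2), Gamma^y_ij = (E*[ij,y] - F*[ij,x])/(EG - F^2)
Gamma_xxx = -23112/16669, Gamma_xxy = 0, Gamma_xyy = -23112/16669, Gamma_yxx = 11664/16669, Gamma_yxy = 0, Gamma_yyy = 11664/16669
d^2x/dtau^2 = -(Gamma_xxx*(-1/2)^2 + 2*Gamma_xxy*(-1/2)*(-3/2) + Gamma_xyy*(-3/2)^2) = 57780/16669
d^2y/dtau^2 = -(Gamma_yxx*(-1/2)^2 + 2*Gamma_yxy*(-1/2)*(-3/2) + Gamma_yyy*(-3/2)^2) = -29160/16669

Answer: Gamma_xxx = -23112/16669, Gamma_xxy = 0, Gamma_xyy = -23112/16669, Gamma_yxx = 11664/16669, Gamma_yxy = 0, Gamma_yyy = 11664/16669; accelerations (d^2x/dtau^2, d^2y/dtau^2) = (57780/16669, -29160/16669)


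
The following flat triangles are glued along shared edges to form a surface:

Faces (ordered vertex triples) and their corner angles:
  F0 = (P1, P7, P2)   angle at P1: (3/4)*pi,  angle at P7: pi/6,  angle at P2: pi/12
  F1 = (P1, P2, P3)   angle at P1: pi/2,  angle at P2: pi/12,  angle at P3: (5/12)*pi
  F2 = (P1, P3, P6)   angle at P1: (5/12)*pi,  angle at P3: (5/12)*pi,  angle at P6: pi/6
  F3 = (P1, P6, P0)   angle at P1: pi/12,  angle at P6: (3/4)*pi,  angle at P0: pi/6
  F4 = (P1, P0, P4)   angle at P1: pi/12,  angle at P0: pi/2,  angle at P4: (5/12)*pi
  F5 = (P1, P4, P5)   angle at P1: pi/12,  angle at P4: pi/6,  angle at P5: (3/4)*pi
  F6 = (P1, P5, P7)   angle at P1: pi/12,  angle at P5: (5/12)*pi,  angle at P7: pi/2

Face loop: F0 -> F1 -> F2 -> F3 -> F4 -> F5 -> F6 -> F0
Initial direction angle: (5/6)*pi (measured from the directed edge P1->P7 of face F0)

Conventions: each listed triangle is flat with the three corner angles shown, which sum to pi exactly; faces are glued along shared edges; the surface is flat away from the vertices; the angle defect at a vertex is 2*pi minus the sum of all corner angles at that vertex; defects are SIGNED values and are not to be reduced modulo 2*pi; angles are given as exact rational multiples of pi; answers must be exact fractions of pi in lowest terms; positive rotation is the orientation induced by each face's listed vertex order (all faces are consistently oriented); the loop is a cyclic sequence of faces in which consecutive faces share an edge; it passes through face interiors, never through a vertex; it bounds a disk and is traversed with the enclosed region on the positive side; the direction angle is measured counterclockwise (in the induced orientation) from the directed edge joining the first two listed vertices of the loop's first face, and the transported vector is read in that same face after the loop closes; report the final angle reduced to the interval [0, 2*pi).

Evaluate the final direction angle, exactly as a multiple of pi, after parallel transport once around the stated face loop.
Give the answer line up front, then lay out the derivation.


Answer: final direction angle = (5/6)*pi

enclosed vertex P1: corner angles sum to 2*pi, defect = 2*pi - 2*pi = 0
adding the enclosed defects to the starting angle (mod 2*pi, induced orientation) gives the holonomy
final angle = (5/6)*pi + 0 = (5/6)*pi (mod 2*pi)


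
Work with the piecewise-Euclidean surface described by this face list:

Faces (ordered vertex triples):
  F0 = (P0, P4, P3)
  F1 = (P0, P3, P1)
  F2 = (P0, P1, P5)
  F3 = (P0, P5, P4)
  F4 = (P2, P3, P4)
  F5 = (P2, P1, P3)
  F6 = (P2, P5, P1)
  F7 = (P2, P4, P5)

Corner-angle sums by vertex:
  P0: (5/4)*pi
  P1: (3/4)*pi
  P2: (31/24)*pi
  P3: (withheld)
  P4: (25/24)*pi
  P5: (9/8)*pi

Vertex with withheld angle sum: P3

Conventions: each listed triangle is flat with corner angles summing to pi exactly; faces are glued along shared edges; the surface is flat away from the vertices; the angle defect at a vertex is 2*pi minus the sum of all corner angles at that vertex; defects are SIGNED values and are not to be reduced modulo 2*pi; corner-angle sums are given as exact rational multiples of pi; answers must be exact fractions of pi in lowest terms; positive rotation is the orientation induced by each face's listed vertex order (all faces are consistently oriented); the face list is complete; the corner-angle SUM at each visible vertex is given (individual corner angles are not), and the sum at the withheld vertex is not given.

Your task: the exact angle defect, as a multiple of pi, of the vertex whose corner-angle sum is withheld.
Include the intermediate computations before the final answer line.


V = 6, E = 12, F = 8; chi = V - E + F = 2
Gauss-Bonnet: total defect = 2*pi*chi = 4*pi; visible defects sum to (109/24)*pi

Answer: defect(P3) = (-13/24)*pi


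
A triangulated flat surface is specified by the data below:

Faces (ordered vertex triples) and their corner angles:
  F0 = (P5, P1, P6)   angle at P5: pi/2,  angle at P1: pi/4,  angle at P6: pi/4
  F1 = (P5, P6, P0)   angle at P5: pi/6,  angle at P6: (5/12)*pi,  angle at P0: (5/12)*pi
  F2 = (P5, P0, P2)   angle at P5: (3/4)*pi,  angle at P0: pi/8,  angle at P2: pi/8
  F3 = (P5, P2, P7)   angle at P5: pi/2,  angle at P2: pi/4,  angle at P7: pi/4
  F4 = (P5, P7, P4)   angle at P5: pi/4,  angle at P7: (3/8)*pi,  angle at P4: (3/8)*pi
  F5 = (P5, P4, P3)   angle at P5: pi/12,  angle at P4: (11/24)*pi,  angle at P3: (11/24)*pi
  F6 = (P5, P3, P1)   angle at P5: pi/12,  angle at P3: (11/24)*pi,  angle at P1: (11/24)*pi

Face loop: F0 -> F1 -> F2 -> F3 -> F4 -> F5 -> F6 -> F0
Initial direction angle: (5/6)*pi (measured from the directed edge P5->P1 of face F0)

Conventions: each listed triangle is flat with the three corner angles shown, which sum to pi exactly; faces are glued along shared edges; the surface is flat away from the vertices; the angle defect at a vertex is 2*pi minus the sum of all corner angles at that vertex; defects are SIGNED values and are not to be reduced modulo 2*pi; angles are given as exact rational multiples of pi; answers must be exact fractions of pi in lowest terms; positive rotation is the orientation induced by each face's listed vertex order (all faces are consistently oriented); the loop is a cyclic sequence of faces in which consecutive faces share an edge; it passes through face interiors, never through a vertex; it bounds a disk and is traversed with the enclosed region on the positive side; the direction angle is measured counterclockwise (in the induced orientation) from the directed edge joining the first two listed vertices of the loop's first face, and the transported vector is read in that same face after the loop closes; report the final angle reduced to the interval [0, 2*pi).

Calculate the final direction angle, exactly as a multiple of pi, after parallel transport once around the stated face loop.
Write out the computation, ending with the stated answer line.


enclosed vertex P5: corner angles sum to (7/3)*pi, defect = 2*pi - (7/3)*pi = -pi/3
transport around the loop rotates by the sum of enclosed defects; add to the initial angle mod 2*pi
final angle = (5/6)*pi - pi/3 = pi/2 (mod 2*pi)

Answer: final direction angle = pi/2


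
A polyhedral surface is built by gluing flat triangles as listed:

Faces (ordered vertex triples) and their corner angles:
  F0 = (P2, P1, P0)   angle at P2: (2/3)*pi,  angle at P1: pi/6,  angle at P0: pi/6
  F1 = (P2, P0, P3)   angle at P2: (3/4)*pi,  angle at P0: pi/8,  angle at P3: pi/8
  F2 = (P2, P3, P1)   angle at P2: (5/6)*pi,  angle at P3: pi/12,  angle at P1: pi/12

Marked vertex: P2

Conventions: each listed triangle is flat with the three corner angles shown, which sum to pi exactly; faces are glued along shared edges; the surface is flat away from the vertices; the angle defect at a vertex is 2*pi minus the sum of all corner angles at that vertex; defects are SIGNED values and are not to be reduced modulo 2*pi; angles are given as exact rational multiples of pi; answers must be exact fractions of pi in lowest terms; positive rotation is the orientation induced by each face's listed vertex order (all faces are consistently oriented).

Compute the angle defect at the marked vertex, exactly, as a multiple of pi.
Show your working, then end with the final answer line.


Sum of corner angles at P2: (9/4)*pi
defect = 2*pi - (9/4)*pi

Answer: defect(P2) = -pi/4


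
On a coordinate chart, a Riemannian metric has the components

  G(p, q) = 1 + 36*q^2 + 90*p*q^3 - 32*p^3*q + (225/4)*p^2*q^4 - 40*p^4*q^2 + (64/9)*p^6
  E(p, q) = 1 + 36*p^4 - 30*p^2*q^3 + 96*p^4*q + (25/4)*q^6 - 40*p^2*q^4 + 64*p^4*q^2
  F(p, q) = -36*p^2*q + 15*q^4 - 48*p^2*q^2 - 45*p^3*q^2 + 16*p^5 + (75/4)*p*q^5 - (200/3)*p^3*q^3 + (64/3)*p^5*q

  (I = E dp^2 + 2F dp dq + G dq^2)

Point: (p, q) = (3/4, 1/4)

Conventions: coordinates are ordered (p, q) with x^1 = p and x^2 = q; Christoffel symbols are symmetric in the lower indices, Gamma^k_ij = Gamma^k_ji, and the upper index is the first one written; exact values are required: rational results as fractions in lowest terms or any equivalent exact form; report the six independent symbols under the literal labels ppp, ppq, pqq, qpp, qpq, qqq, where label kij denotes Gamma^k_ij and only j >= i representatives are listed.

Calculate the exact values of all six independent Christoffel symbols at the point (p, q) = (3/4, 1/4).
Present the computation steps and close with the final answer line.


E = 342425/16384, F = -53103/16384, G = 25033/16384 at the point
E_p = 1713/16, E_q = 73659/2048, F_p = 37947/4096, F_q = -173019/4096, G_p = -11997/2048, G_q = 13113/1024
EG - F^2 = 175537/8192;  g^inv = (8192/175537) * [[25033/16384, 53103/16384], [53103/16384, 342425/16384]]
first-kind symbols [ij,l] = (1/2)(d_i g_jl + d_j g_il - d_l g_ij): [pp,p] = E_p/2 = 1713/32, [pp,q] = F_p - E_q/2 = -279/32, [pq,p] = E_q/2 = 73659/4096, [pq,q] = G_p/2 = -11997/4096, [qq,p] = F_q - G_p/2 = -80511/2048, [qq,q] = G_q/2 = 13113/2048
Gamma^p_ij = (G*[ij,p] - F*[ij,q])/(EG - F^2), Gamma^q_ij = (E*[ij,q] - F*[ij,p])/(EG - F^2)

Answer: Gamma_ppp = 438528/175537, Gamma_ppq = 147318/175537, Gamma_pqq = -322044/175537, Gamma_qpp = -71424/175537, Gamma_qpq = -23994/175537, Gamma_qqq = 52452/175537


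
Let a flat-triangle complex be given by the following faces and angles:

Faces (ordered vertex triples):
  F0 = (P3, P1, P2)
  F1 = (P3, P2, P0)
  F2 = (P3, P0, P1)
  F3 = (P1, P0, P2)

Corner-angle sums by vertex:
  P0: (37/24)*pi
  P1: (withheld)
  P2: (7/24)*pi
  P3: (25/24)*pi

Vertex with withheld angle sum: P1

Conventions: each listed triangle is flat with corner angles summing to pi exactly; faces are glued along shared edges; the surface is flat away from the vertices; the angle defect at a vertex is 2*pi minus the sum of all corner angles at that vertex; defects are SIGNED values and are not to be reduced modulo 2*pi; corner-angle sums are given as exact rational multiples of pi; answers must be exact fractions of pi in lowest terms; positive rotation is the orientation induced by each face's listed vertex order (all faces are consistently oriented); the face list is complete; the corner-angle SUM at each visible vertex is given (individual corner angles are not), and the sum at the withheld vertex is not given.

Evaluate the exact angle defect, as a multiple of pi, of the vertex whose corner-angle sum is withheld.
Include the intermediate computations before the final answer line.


V = 4, E = 6, F = 4; chi = V - E + F = 2
Gauss-Bonnet: total defect = 2*pi*chi = 4*pi; visible defects sum to (25/8)*pi

Answer: defect(P1) = (7/8)*pi


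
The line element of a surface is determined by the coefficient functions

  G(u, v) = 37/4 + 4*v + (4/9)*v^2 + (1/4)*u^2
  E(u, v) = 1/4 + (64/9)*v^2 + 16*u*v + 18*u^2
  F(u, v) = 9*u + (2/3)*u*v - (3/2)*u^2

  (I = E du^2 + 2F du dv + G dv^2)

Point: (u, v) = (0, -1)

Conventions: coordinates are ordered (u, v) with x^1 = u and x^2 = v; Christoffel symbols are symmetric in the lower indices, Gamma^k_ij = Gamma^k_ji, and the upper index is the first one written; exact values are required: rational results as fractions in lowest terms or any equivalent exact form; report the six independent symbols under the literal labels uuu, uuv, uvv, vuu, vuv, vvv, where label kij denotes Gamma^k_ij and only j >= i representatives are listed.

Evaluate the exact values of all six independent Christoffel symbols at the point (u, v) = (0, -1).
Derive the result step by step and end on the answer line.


E = 265/36, F = 0, G = 205/36 at the point
E_u = -16, E_v = -128/9, F_u = 25/3, F_v = 0, G_u = 0, G_v = 28/9
EG - F^2 = 54325/1296;  g^inv = (1296/54325) * [[205/36, 0], [0, 265/36]]
first-kind symbols [ij,l] = (1/2)(d_i g_jl + d_j g_il - d_l g_ij): [uu,u] = E_u/2 = -8, [uu,v] = F_u - E_v/2 = 139/9, [uv,u] = E_v/2 = -64/9, [uv,v] = G_u/2 = 0, [vv,u] = F_v - G_u/2 = 0, [vv,v] = G_v/2 = 14/9
Gamma^u_ij = (G*[ij,u] - F*[ij,v])/(EG - F^2), Gamma^v_ij = (E*[ij,v] - F*[ij,u])/(EG - F^2)

Answer: Gamma_uuu = -288/265, Gamma_uuv = -256/265, Gamma_uvv = 0, Gamma_vuu = 556/205, Gamma_vuv = 0, Gamma_vvv = 56/205


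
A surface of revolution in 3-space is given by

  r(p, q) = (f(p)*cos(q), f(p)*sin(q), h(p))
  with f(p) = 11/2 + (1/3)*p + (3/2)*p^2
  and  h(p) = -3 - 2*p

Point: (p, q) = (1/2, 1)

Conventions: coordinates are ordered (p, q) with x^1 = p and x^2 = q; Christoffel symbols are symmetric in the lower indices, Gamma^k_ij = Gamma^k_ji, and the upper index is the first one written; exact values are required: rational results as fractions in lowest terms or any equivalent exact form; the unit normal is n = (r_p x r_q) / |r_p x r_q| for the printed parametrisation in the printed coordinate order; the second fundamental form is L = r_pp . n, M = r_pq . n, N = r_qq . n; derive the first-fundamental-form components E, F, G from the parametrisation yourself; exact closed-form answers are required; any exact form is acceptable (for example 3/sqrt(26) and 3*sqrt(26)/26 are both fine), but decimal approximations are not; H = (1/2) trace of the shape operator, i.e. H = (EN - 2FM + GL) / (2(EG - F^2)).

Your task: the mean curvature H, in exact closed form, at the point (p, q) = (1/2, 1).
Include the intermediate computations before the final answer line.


f = 145/24, f' = 11/6, f'' = 3, h' = -2, h'' = 0
E = 265/36, F = 0, G = 21025/576; answer radicand W^2 = 265/36
unnormalised second-form numerators: l = 6, m = 0, n = -145/12; L = l/sqrt(265/36), and similarly M = m/sqrt(W^2), N = n/sqrt(W^2)
H = (E*n - 2*F*m + G*l) / (2*(EG - F^2)*sqrt(W^2)); E*n - 2*F*m + G*l = 112375/864, EG - F^2 = 5571625/20736, so H = (372/1537)/sqrt(265/36)

Answer: H = 2232*sqrt(265)/407305


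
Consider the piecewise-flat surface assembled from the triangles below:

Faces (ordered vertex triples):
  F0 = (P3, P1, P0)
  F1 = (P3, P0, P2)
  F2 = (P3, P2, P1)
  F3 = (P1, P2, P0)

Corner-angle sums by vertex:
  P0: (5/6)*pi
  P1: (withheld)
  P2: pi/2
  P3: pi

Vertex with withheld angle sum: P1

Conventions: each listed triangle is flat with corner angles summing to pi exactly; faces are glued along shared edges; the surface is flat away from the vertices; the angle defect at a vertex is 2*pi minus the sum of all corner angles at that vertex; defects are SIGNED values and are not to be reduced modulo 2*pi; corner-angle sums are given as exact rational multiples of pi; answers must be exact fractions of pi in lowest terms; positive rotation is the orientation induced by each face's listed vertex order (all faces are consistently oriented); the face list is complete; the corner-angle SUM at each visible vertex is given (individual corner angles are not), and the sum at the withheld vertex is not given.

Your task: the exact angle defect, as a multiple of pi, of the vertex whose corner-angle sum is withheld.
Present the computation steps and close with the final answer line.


V = 4, E = 6, F = 4; chi = V - E + F = 2
Gauss-Bonnet: total defect = 2*pi*chi = 4*pi; visible defects sum to (11/3)*pi

Answer: defect(P1) = pi/3
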